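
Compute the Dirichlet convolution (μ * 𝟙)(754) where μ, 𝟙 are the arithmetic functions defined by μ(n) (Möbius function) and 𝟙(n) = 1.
(μ * 𝟙)(754) = 0

Divisors of 754: [1, 2, 13, 26, 29, 58, 377, 754]. For each d | 754:
  d = 1: μ(1) · 𝟙(754/1) = 1 · 1 = 1
  d = 2: μ(2) · 𝟙(754/2) = -1 · 1 = -1
  d = 13: μ(13) · 𝟙(754/13) = -1 · 1 = -1
  d = 26: μ(26) · 𝟙(754/26) = 1 · 1 = 1
  d = 29: μ(29) · 𝟙(754/29) = -1 · 1 = -1
  d = 58: μ(58) · 𝟙(754/58) = 1 · 1 = 1
  d = 377: μ(377) · 𝟙(754/377) = 1 · 1 = 1
  d = 754: μ(754) · 𝟙(754/754) = -1 · 1 = -1
Summing: (μ * 𝟙)(754) = 1 + -1 + -1 + 1 + -1 + 1 + 1 + -1 = 0.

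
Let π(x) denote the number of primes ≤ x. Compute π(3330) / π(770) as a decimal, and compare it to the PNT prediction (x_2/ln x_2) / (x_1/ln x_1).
π(3330)/π(770) = 469/136 ≈ 3.4485;  PNT prediction ≈ 3.5439.

π(770) = 136 and π(3330) = 469, so π(3330)/π(770) ≈ 3.4485. The PNT-predicted ratio is (3330/ln(3330)) / (770/ln(770)) ≈ 3.5439. The two agree to within a few percent, as expected.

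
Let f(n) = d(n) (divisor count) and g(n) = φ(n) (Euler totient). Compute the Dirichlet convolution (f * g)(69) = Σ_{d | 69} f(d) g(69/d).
(d * φ)(69) = 96

Divisors of 69: [1, 3, 23, 69]. For each d | 69:
  d = 1: d(1) · φ(69/1) = 1 · 44 = 44
  d = 3: d(3) · φ(69/3) = 2 · 22 = 44
  d = 23: d(23) · φ(69/23) = 2 · 2 = 4
  d = 69: d(69) · φ(69/69) = 4 · 1 = 4
Summing: (d * φ)(69) = 44 + 44 + 4 + 4 = 96.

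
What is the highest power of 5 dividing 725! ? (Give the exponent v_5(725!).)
v_5(725!) = 180

Legendre's formula: v_p(n!) = Σ_{k ≥ 1} ⌊n / p^k⌋. For p = 5, n = 725, the terms are:
  ⌊725/5^1⌋ = ⌊725/5⌋ = 145
  ⌊725/5^2⌋ = ⌊725/25⌋ = 29
  ⌊725/5^3⌋ = ⌊725/125⌋ = 5
  ⌊725/5^4⌋ = ⌊725/625⌋ = 1
(the next term ⌊725/5^5⌋ = 0, terminating the sum). Summing: v_5(725!) = 145 + 29 + 5 + 1 = 180.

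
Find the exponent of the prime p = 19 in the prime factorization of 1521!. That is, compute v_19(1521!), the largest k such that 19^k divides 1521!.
v_19(1521!) = 84

Legendre's formula: v_p(n!) = Σ_{k ≥ 1} ⌊n / p^k⌋. For p = 19, n = 1521, the terms are:
  ⌊1521/19^1⌋ = ⌊1521/19⌋ = 80
  ⌊1521/19^2⌋ = ⌊1521/361⌋ = 4
(the next term ⌊1521/19^3⌋ = 0, terminating the sum). Summing: v_19(1521!) = 80 + 4 = 84.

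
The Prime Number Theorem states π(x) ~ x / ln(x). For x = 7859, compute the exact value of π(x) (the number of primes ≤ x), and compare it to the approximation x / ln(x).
π(7859) = 992;  x/ln(x) ≈ 876.20;  relative error ≈ 11.67%.

Directly count primes up to 7859: π(7859) = 992. The PNT approximation gives 7859/ln(7859) ≈ 7859/8.96941 ≈ 876.20. Relative error (π(x) − x/ln(x)) / π(x) ≈ 11.67%; the approximation is known to undercount slightly (Li(x) is a better estimate).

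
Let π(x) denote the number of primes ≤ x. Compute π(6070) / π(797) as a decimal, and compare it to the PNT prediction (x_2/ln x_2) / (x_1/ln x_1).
π(6070)/π(797) = 791/139 ≈ 5.6906;  PNT prediction ≈ 5.8410.

π(797) = 139 and π(6070) = 791, so π(6070)/π(797) ≈ 5.6906. The PNT-predicted ratio is (6070/ln(6070)) / (797/ln(797)) ≈ 5.8410. The two agree to within a few percent, as expected.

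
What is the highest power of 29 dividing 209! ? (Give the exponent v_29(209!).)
v_29(209!) = 7

Legendre's formula: v_p(n!) = Σ_{k ≥ 1} ⌊n / p^k⌋. For p = 29, n = 209, the terms are:
  ⌊209/29^1⌋ = ⌊209/29⌋ = 7
(the next term ⌊209/29^2⌋ = 0, terminating the sum). Summing: v_29(209!) = 7 = 7.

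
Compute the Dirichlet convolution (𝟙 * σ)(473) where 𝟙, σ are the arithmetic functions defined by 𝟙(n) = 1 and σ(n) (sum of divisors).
(𝟙 * σ)(473) = 585

Divisors of 473: [1, 11, 43, 473]. For each d | 473:
  d = 1: 𝟙(1) · σ(473/1) = 1 · 528 = 528
  d = 11: 𝟙(11) · σ(473/11) = 1 · 44 = 44
  d = 43: 𝟙(43) · σ(473/43) = 1 · 12 = 12
  d = 473: 𝟙(473) · σ(473/473) = 1 · 1 = 1
Summing: (𝟙 * σ)(473) = 528 + 44 + 12 + 1 = 585.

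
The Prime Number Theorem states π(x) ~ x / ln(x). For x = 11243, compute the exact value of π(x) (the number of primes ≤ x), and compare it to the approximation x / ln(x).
π(11243) = 1359;  x/ln(x) ≈ 1205.36;  relative error ≈ 11.31%.

Directly count primes up to 11243: π(11243) = 1359. The PNT approximation gives 11243/ln(11243) ≈ 11243/9.32750 ≈ 1205.36. Relative error (π(x) − x/ln(x)) / π(x) ≈ 11.31%; the approximation is known to undercount slightly (Li(x) is a better estimate).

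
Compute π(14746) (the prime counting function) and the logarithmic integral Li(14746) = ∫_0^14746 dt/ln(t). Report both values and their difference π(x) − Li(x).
π(14746) = 1726;  Li(14746) ≈ 1750.19;  π(x) − Li(x) ≈ -24.19.

Direct count of primes ≤ 14746 gives π(14746) = 1726. Numerical evaluation of the logarithmic integral gives Li(14746) ≈ 1750.19. The difference π(x) − Li(x) ≈ -24.19 is typically negative for small/moderate x (Li(x) overestimates), though Littlewood's theorem shows this sign changes infinitely often.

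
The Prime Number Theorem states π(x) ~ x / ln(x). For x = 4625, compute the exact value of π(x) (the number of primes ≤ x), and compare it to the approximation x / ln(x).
π(4625) = 624;  x/ln(x) ≈ 548.04;  relative error ≈ 12.17%.

Directly count primes up to 4625: π(4625) = 624. The PNT approximation gives 4625/ln(4625) ≈ 4625/8.43923 ≈ 548.04. Relative error (π(x) − x/ln(x)) / π(x) ≈ 12.17%; the approximation is known to undercount slightly (Li(x) is a better estimate).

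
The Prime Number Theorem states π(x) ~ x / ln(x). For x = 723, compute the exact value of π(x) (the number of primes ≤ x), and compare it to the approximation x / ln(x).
π(723) = 128;  x/ln(x) ≈ 109.82;  relative error ≈ 14.20%.

Directly count primes up to 723: π(723) = 128. The PNT approximation gives 723/ln(723) ≈ 723/6.58341 ≈ 109.82. Relative error (π(x) − x/ln(x)) / π(x) ≈ 14.20%; the approximation is known to undercount slightly (Li(x) is a better estimate).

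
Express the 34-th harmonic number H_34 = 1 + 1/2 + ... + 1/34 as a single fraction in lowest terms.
H_34 = 54062195834749/13127595717600

Direct summation: H_34 = 1 + 1/2 + ... + 1/34. The least common denominator is lcm(1, ..., 34) = 144403552893600; over this denominator the numerator is 144403552893600 + 72201776446800 + 48134517631200 + 36100888223400 + 28880710578720 + 24067258815600 + 20629078984800 + 18050444111700 + 16044839210400 + 14440355289360 + 13127595717600 + 12033629407800 + 11107965607200 + 10314539492400 + 9626903526240 + 9025222055850 + 8494326640800 + 8022419605200 + 7600186994400 + 7220177644680 + 6876359661600 + 6563797858800 + 6278415343200 + 6016814703900 + 5776142115744 + 5553982803600 + 5348279736800 + 5157269746200 + 4979432858400 + 4813451763120 + 4658179125600 + 4512611027925 + 4375865239200 + 4247163320400 = 594684154182239, so H_34 = 594684154182239/144403552893600; reducing by gcd(594684154182239, 144403552893600) = 11 gives 54062195834749/13127595717600 ≈ 4.11821. (The PNT-adjacent estimate ln(34) + γ ≈ 4.10358 matches within O(1/n).)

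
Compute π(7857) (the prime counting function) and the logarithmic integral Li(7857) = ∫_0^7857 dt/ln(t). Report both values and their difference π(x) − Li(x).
π(7857) = 992;  Li(7857) ≈ 1010.49;  π(x) − Li(x) ≈ -18.49.

Direct count of primes ≤ 7857 gives π(7857) = 992. Numerical evaluation of the logarithmic integral gives Li(7857) ≈ 1010.49. The difference π(x) − Li(x) ≈ -18.49 is typically negative for small/moderate x (Li(x) overestimates), though Littlewood's theorem shows this sign changes infinitely often.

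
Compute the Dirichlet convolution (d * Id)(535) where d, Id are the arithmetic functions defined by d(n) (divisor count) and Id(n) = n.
(d * Id)(535) = 763

Divisors of 535: [1, 5, 107, 535]. For each d | 535:
  d = 1: d(1) · Id(535/1) = 1 · 535 = 535
  d = 5: d(5) · Id(535/5) = 2 · 107 = 214
  d = 107: d(107) · Id(535/107) = 2 · 5 = 10
  d = 535: d(535) · Id(535/535) = 4 · 1 = 4
Summing: (d * Id)(535) = 535 + 214 + 10 + 4 = 763.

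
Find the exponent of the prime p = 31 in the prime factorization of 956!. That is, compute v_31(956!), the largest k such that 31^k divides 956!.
v_31(956!) = 30

Legendre's formula: v_p(n!) = Σ_{k ≥ 1} ⌊n / p^k⌋. For p = 31, n = 956, the terms are:
  ⌊956/31^1⌋ = ⌊956/31⌋ = 30
(the next term ⌊956/31^2⌋ = 0, terminating the sum). Summing: v_31(956!) = 30 = 30.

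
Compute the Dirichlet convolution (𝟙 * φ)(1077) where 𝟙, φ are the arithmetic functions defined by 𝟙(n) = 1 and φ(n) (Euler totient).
(𝟙 * φ)(1077) = 1077

Divisors of 1077: [1, 3, 359, 1077]. For each d | 1077:
  d = 1: 𝟙(1) · φ(1077/1) = 1 · 716 = 716
  d = 3: 𝟙(3) · φ(1077/3) = 1 · 358 = 358
  d = 359: 𝟙(359) · φ(1077/359) = 1 · 2 = 2
  d = 1077: 𝟙(1077) · φ(1077/1077) = 1 · 1 = 1
Summing: (𝟙 * φ)(1077) = 716 + 358 + 2 + 1 = 1077.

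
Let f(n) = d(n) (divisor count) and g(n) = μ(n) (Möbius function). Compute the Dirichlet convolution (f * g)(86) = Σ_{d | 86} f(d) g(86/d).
(d * μ)(86) = 1

Divisors of 86: [1, 2, 43, 86]. For each d | 86:
  d = 1: d(1) · μ(86/1) = 1 · 1 = 1
  d = 2: d(2) · μ(86/2) = 2 · -1 = -2
  d = 43: d(43) · μ(86/43) = 2 · -1 = -2
  d = 86: d(86) · μ(86/86) = 4 · 1 = 4
Summing: (d * μ)(86) = 1 + -2 + -2 + 4 = 1.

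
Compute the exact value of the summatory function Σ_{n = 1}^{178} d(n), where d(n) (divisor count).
Σ_{n ≤ 178} d(n) = 951

Compute d(n) for each 1 ≤ n ≤ 178: d(1) = 1, d(2) = 2, d(3) = 2, d(4) = 3, d(5) = 2, d(6) = 4, d(7) = 2, d(8) = 4, d(9) = 3, d(10) = 4, d(11) = 2, d(12) = 6, d(13) = 2, d(14) = 4, d(15) = 4, d(16) = 5, d(17) = 2, d(18) = 6, d(19) = 2, d(20) = 6, d(21) = 4, d(22) = 4, d(23) = 2, d(24) = 8, d(25) = 3, d(26) = 4, d(27) = 4, d(28) = 6, d(29) = 2, d(30) = 8, d(31) = 2, d(32) = 6, d(33) = 4, d(34) = 4, d(35) = 4, d(36) = 9, d(37) = 2, d(38) = 4, d(39) = 4, d(40) = 8, d(41) = 2, d(42) = 8, d(43) = 2, d(44) = 6, d(45) = 6, d(46) = 4, d(47) = 2, d(48) = 10, d(49) = 3, d(50) = 6, d(51) = 4, d(52) = 6, d(53) = 2, d(54) = 8, d(55) = 4, d(56) = 8, d(57) = 4, d(58) = 4, d(59) = 2, d(60) = 12, d(61) = 2, d(62) = 4, d(63) = 6, d(64) = 7, d(65) = 4, d(66) = 8, d(67) = 2, d(68) = 6, d(69) = 4, d(70) = 8, d(71) = 2, d(72) = 12, d(73) = 2, d(74) = 4, d(75) = 6, d(76) = 6, d(77) = 4, d(78) = 8, d(79) = 2, d(80) = 10, d(81) = 5, d(82) = 4, d(83) = 2, d(84) = 12, d(85) = 4, d(86) = 4, d(87) = 4, d(88) = 8, d(89) = 2, d(90) = 12, d(91) = 4, d(92) = 6, d(93) = 4, d(94) = 4, d(95) = 4, d(96) = 12, d(97) = 2, d(98) = 6, d(99) = 6, d(100) = 9, d(101) = 2, d(102) = 8, d(103) = 2, d(104) = 8, d(105) = 8, d(106) = 4, d(107) = 2, d(108) = 12, d(109) = 2, d(110) = 8, d(111) = 4, d(112) = 10, d(113) = 2, d(114) = 8, d(115) = 4, d(116) = 6, d(117) = 6, d(118) = 4, d(119) = 4, d(120) = 16, d(121) = 3, d(122) = 4, d(123) = 4, d(124) = 6, d(125) = 4, d(126) = 12, d(127) = 2, d(128) = 8, d(129) = 4, d(130) = 8, d(131) = 2, d(132) = 12, d(133) = 4, d(134) = 4, d(135) = 8, d(136) = 8, d(137) = 2, d(138) = 8, d(139) = 2, d(140) = 12, d(141) = 4, d(142) = 4, d(143) = 4, d(144) = 15, d(145) = 4, d(146) = 4, d(147) = 6, d(148) = 6, d(149) = 2, d(150) = 12, d(151) = 2, d(152) = 8, d(153) = 6, d(154) = 8, d(155) = 4, d(156) = 12, d(157) = 2, d(158) = 4, d(159) = 4, d(160) = 12, d(161) = 4, d(162) = 10, d(163) = 2, d(164) = 6, d(165) = 8, d(166) = 4, d(167) = 2, d(168) = 16, d(169) = 3, d(170) = 8, d(171) = 6, d(172) = 6, d(173) = 2, d(174) = 8, d(175) = 6, d(176) = 10, d(177) = 4, d(178) = 4. Summing all 178 values: 951. (Dirichlet's divisor formula: Σ_{n ≤ x} d(n) = x ln(x) + (2γ − 1) x + O(√x). For x = 178, the asymptotic estimate is ≈ 949.85.)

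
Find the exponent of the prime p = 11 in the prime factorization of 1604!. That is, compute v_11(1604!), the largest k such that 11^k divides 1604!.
v_11(1604!) = 159

Legendre's formula: v_p(n!) = Σ_{k ≥ 1} ⌊n / p^k⌋. For p = 11, n = 1604, the terms are:
  ⌊1604/11^1⌋ = ⌊1604/11⌋ = 145
  ⌊1604/11^2⌋ = ⌊1604/121⌋ = 13
  ⌊1604/11^3⌋ = ⌊1604/1331⌋ = 1
(the next term ⌊1604/11^4⌋ = 0, terminating the sum). Summing: v_11(1604!) = 145 + 13 + 1 = 159.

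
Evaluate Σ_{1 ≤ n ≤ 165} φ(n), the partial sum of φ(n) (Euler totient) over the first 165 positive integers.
Σ_{n ≤ 165} φ(n) = 8314

Compute φ(n) for each 1 ≤ n ≤ 165: φ(1) = 1, φ(2) = 1, φ(3) = 2, φ(4) = 2, φ(5) = 4, φ(6) = 2, φ(7) = 6, φ(8) = 4, φ(9) = 6, φ(10) = 4, φ(11) = 10, φ(12) = 4, φ(13) = 12, φ(14) = 6, φ(15) = 8, φ(16) = 8, φ(17) = 16, φ(18) = 6, φ(19) = 18, φ(20) = 8, φ(21) = 12, φ(22) = 10, φ(23) = 22, φ(24) = 8, φ(25) = 20, φ(26) = 12, φ(27) = 18, φ(28) = 12, φ(29) = 28, φ(30) = 8, φ(31) = 30, φ(32) = 16, φ(33) = 20, φ(34) = 16, φ(35) = 24, φ(36) = 12, φ(37) = 36, φ(38) = 18, φ(39) = 24, φ(40) = 16, φ(41) = 40, φ(42) = 12, φ(43) = 42, φ(44) = 20, φ(45) = 24, φ(46) = 22, φ(47) = 46, φ(48) = 16, φ(49) = 42, φ(50) = 20, φ(51) = 32, φ(52) = 24, φ(53) = 52, φ(54) = 18, φ(55) = 40, φ(56) = 24, φ(57) = 36, φ(58) = 28, φ(59) = 58, φ(60) = 16, φ(61) = 60, φ(62) = 30, φ(63) = 36, φ(64) = 32, φ(65) = 48, φ(66) = 20, φ(67) = 66, φ(68) = 32, φ(69) = 44, φ(70) = 24, φ(71) = 70, φ(72) = 24, φ(73) = 72, φ(74) = 36, φ(75) = 40, φ(76) = 36, φ(77) = 60, φ(78) = 24, φ(79) = 78, φ(80) = 32, φ(81) = 54, φ(82) = 40, φ(83) = 82, φ(84) = 24, φ(85) = 64, φ(86) = 42, φ(87) = 56, φ(88) = 40, φ(89) = 88, φ(90) = 24, φ(91) = 72, φ(92) = 44, φ(93) = 60, φ(94) = 46, φ(95) = 72, φ(96) = 32, φ(97) = 96, φ(98) = 42, φ(99) = 60, φ(100) = 40, φ(101) = 100, φ(102) = 32, φ(103) = 102, φ(104) = 48, φ(105) = 48, φ(106) = 52, φ(107) = 106, φ(108) = 36, φ(109) = 108, φ(110) = 40, φ(111) = 72, φ(112) = 48, φ(113) = 112, φ(114) = 36, φ(115) = 88, φ(116) = 56, φ(117) = 72, φ(118) = 58, φ(119) = 96, φ(120) = 32, φ(121) = 110, φ(122) = 60, φ(123) = 80, φ(124) = 60, φ(125) = 100, φ(126) = 36, φ(127) = 126, φ(128) = 64, φ(129) = 84, φ(130) = 48, φ(131) = 130, φ(132) = 40, φ(133) = 108, φ(134) = 66, φ(135) = 72, φ(136) = 64, φ(137) = 136, φ(138) = 44, φ(139) = 138, φ(140) = 48, φ(141) = 92, φ(142) = 70, φ(143) = 120, φ(144) = 48, φ(145) = 112, φ(146) = 72, φ(147) = 84, φ(148) = 72, φ(149) = 148, φ(150) = 40, φ(151) = 150, φ(152) = 72, φ(153) = 96, φ(154) = 60, φ(155) = 120, φ(156) = 48, φ(157) = 156, φ(158) = 78, φ(159) = 104, φ(160) = 64, φ(161) = 132, φ(162) = 54, φ(163) = 162, φ(164) = 80, φ(165) = 80. Summing all 165 values: 8314. (Average order: Σ_{n ≤ x} φ(n) ~ (3/π²) x². For x = 165, (3/π²)·165² ≈ 8275.41.)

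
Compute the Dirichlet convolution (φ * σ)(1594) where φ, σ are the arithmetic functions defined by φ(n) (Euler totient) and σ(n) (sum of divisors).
(φ * σ)(1594) = 6376

Divisors of 1594: [1, 2, 797, 1594]. For each d | 1594:
  d = 1: φ(1) · σ(1594/1) = 1 · 2394 = 2394
  d = 2: φ(2) · σ(1594/2) = 1 · 798 = 798
  d = 797: φ(797) · σ(1594/797) = 796 · 3 = 2388
  d = 1594: φ(1594) · σ(1594/1594) = 796 · 1 = 796
Summing: (φ * σ)(1594) = 2394 + 798 + 2388 + 796 = 6376.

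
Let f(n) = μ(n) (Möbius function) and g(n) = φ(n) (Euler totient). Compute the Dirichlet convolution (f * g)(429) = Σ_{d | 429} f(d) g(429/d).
(μ * φ)(429) = 99

Divisors of 429: [1, 3, 11, 13, 33, 39, 143, 429]. For each d | 429:
  d = 1: μ(1) · φ(429/1) = 1 · 240 = 240
  d = 3: μ(3) · φ(429/3) = -1 · 120 = -120
  d = 11: μ(11) · φ(429/11) = -1 · 24 = -24
  d = 13: μ(13) · φ(429/13) = -1 · 20 = -20
  d = 33: μ(33) · φ(429/33) = 1 · 12 = 12
  d = 39: μ(39) · φ(429/39) = 1 · 10 = 10
  d = 143: μ(143) · φ(429/143) = 1 · 2 = 2
  d = 429: μ(429) · φ(429/429) = -1 · 1 = -1
Summing: (μ * φ)(429) = 240 + -120 + -24 + -20 + 12 + 10 + 2 + -1 = 99.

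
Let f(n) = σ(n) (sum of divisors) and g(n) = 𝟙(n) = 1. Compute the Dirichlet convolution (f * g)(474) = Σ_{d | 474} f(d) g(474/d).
(σ * 𝟙)(474) = 1620

Divisors of 474: [1, 2, 3, 6, 79, 158, 237, 474]. For each d | 474:
  d = 1: σ(1) · 𝟙(474/1) = 1 · 1 = 1
  d = 2: σ(2) · 𝟙(474/2) = 3 · 1 = 3
  d = 3: σ(3) · 𝟙(474/3) = 4 · 1 = 4
  d = 6: σ(6) · 𝟙(474/6) = 12 · 1 = 12
  d = 79: σ(79) · 𝟙(474/79) = 80 · 1 = 80
  d = 158: σ(158) · 𝟙(474/158) = 240 · 1 = 240
  d = 237: σ(237) · 𝟙(474/237) = 320 · 1 = 320
  d = 474: σ(474) · 𝟙(474/474) = 960 · 1 = 960
Summing: (σ * 𝟙)(474) = 1 + 3 + 4 + 12 + 80 + 240 + 320 + 960 = 1620.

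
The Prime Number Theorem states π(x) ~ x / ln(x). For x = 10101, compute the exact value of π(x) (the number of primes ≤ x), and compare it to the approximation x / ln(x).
π(10101) = 1240;  x/ln(x) ≈ 1095.51;  relative error ≈ 11.65%.

Directly count primes up to 10101: π(10101) = 1240. The PNT approximation gives 10101/ln(10101) ≈ 10101/9.22039 ≈ 1095.51. Relative error (π(x) − x/ln(x)) / π(x) ≈ 11.65%; the approximation is known to undercount slightly (Li(x) is a better estimate).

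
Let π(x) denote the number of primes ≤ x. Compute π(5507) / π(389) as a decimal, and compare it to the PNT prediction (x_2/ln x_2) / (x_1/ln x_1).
π(5507)/π(389) = 728/77 ≈ 9.4545;  PNT prediction ≈ 9.8012.

π(389) = 77 and π(5507) = 728, so π(5507)/π(389) ≈ 9.4545. The PNT-predicted ratio is (5507/ln(5507)) / (389/ln(389)) ≈ 9.8012. The two agree to within a few percent, as expected.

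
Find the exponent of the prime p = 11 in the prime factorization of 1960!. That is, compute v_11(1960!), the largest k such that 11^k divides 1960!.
v_11(1960!) = 195

Legendre's formula: v_p(n!) = Σ_{k ≥ 1} ⌊n / p^k⌋. For p = 11, n = 1960, the terms are:
  ⌊1960/11^1⌋ = ⌊1960/11⌋ = 178
  ⌊1960/11^2⌋ = ⌊1960/121⌋ = 16
  ⌊1960/11^3⌋ = ⌊1960/1331⌋ = 1
(the next term ⌊1960/11^4⌋ = 0, terminating the sum). Summing: v_11(1960!) = 178 + 16 + 1 = 195.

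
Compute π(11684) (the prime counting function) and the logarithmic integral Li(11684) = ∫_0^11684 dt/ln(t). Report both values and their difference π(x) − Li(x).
π(11684) = 1402;  Li(11684) ≈ 1427.41;  π(x) − Li(x) ≈ -25.41.

Direct count of primes ≤ 11684 gives π(11684) = 1402. Numerical evaluation of the logarithmic integral gives Li(11684) ≈ 1427.41. The difference π(x) − Li(x) ≈ -25.41 is typically negative for small/moderate x (Li(x) overestimates), though Littlewood's theorem shows this sign changes infinitely often.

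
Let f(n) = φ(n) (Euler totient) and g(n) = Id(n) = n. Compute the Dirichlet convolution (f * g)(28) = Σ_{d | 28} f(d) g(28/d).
(φ * Id)(28) = 104

Divisors of 28: [1, 2, 4, 7, 14, 28]. For each d | 28:
  d = 1: φ(1) · Id(28/1) = 1 · 28 = 28
  d = 2: φ(2) · Id(28/2) = 1 · 14 = 14
  d = 4: φ(4) · Id(28/4) = 2 · 7 = 14
  d = 7: φ(7) · Id(28/7) = 6 · 4 = 24
  d = 14: φ(14) · Id(28/14) = 6 · 2 = 12
  d = 28: φ(28) · Id(28/28) = 12 · 1 = 12
Summing: (φ * Id)(28) = 28 + 14 + 14 + 24 + 12 + 12 = 104.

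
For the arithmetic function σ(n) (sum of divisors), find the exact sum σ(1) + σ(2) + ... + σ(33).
Σ_{n ≤ 33} σ(n) = 905

Compute σ(n) for each 1 ≤ n ≤ 33: σ(1) = 1, σ(2) = 3, σ(3) = 4, σ(4) = 7, σ(5) = 6, σ(6) = 12, σ(7) = 8, σ(8) = 15, σ(9) = 13, σ(10) = 18, σ(11) = 12, σ(12) = 28, σ(13) = 14, σ(14) = 24, σ(15) = 24, σ(16) = 31, σ(17) = 18, σ(18) = 39, σ(19) = 20, σ(20) = 42, σ(21) = 32, σ(22) = 36, σ(23) = 24, σ(24) = 60, σ(25) = 31, σ(26) = 42, σ(27) = 40, σ(28) = 56, σ(29) = 30, σ(30) = 72, σ(31) = 32, σ(32) = 63, σ(33) = 48. Summing all 33 values: 905. (Average order: Σ_{n ≤ x} σ(n) ~ (π²/12) x². For x = 33, (π²/12)·33² ≈ 895.67.)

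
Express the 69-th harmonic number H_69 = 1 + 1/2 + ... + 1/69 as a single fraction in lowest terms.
H_69 = 42409610330030873613929048033/8801320137209899102584580800

Direct summation: H_69 = 1 + 1/2 + ... + 1/69. The least common denominator is lcm(1, ..., 69) = 79211881234889091923261227200; over this denominator the numerator is 79211881234889091923261227200 + 39605940617444545961630613600 + 26403960411629697307753742400 + 19802970308722272980815306800 + 15842376246977818384652245440 + 13201980205814848653876871200 + 11315983033555584560465889600 + 9901485154361136490407653400 + 8801320137209899102584580800 + 7921188123488909192326122720 + 7201080112262644720296475200 + 6600990102907424326938435600 + 6093221633453007071020094400 + 5657991516777792280232944800 + 5280792082325939461550748480 + 4950742577180568245203826700 + 4659522425581711289603601600 + 4400660068604949551292290400 + 4169046380783636417013748800 + 3960594061744454596163061360 + 3771994344518528186821963200 + 3600540056131322360148237600 + 3443994836299525735793966400 + 3300495051453712163469217800 + 3168475249395563676930449088 + 3046610816726503535510047200 + 2933773379069966367528193600 + 2828995758388896140116472400 + 2731444180513416962871076800 + 2640396041162969730775374240 + 2555221975319002965266491200 + 2475371288590284122601913350 + 2400360037420881573432158400 + 2329761212790855644801800800 + 2263196606711116912093177920 + 2200330034302474775646145200 + 2140861654997002484412465600 + 2084523190391818208506874400 + 2031073877817669023673364800 + 1980297030872227298081530680 + 1931997103289977851786859200 + 1885997172259264093410981600 + 1842136772904397486587470400 + 1800270028065661180074118800 + 1760264027441979820516916160 + 1721997418149762867896983200 + 1685359175210406211133217600 + 1650247525726856081734608900 + 1616569004793654937209412800 + 1584237624697781838465224544 + 1553174141860570429867867200 + 1523305408363251767755023600 + 1494563796884699847608702400 + 1466886689534983183764096800 + 1440216022452528944059295040 + 1414497879194448070058236200 + 1389682126927878805671249600 + 1365722090256708481435538400 + 1342574258218459185140020800 + 1320198020581484865387687120 + 1298555430080149047922315200 + 1277610987659501482633245600 + 1257331448172842728940654400 + 1237685644295142061300956675 + 1218644326690601414204018880 + 1200180018710440786716079200 + 1182266884102822267511361600 + 1164880606395427822400900400 + 1147998278766508578597988800 = 381686492970277862525361432297, so H_69 = 381686492970277862525361432297/79211881234889091923261227200; reducing by gcd(381686492970277862525361432297, 79211881234889091923261227200) = 9 gives 42409610330030873613929048033/8801320137209899102584580800 ≈ 4.81855. (The PNT-adjacent estimate ln(69) + γ ≈ 4.81132 matches within O(1/n).)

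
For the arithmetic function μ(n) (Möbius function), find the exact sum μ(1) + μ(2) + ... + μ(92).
Σ_{n ≤ 92} μ(n) = -1

Compute μ(n) for each 1 ≤ n ≤ 92: μ(1) = 1, μ(2) = -1, μ(3) = -1, μ(4) = 0, μ(5) = -1, μ(6) = 1, μ(7) = -1, μ(8) = 0, μ(9) = 0, μ(10) = 1, μ(11) = -1, μ(12) = 0, μ(13) = -1, μ(14) = 1, μ(15) = 1, μ(16) = 0, μ(17) = -1, μ(18) = 0, μ(19) = -1, μ(20) = 0, μ(21) = 1, μ(22) = 1, μ(23) = -1, μ(24) = 0, μ(25) = 0, μ(26) = 1, μ(27) = 0, μ(28) = 0, μ(29) = -1, μ(30) = -1, μ(31) = -1, μ(32) = 0, μ(33) = 1, μ(34) = 1, μ(35) = 1, μ(36) = 0, μ(37) = -1, μ(38) = 1, μ(39) = 1, μ(40) = 0, μ(41) = -1, μ(42) = -1, μ(43) = -1, μ(44) = 0, μ(45) = 0, μ(46) = 1, μ(47) = -1, μ(48) = 0, μ(49) = 0, μ(50) = 0, μ(51) = 1, μ(52) = 0, μ(53) = -1, μ(54) = 0, μ(55) = 1, μ(56) = 0, μ(57) = 1, μ(58) = 1, μ(59) = -1, μ(60) = 0, μ(61) = -1, μ(62) = 1, μ(63) = 0, μ(64) = 0, μ(65) = 1, μ(66) = -1, μ(67) = -1, μ(68) = 0, μ(69) = 1, μ(70) = -1, μ(71) = -1, μ(72) = 0, μ(73) = -1, μ(74) = 1, μ(75) = 0, μ(76) = 0, μ(77) = 1, μ(78) = -1, μ(79) = -1, μ(80) = 0, μ(81) = 0, μ(82) = 1, μ(83) = -1, μ(84) = 0, μ(85) = 1, μ(86) = 1, μ(87) = 1, μ(88) = 0, μ(89) = -1, μ(90) = 0, μ(91) = 1, μ(92) = 0. Summing all 92 values: -1. (Mertens function M(x) = Σ_{n ≤ x} μ(n); on average M(x) should be small (PNT ⟺ M(x) = o(x)).)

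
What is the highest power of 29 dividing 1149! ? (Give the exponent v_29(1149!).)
v_29(1149!) = 40

Legendre's formula: v_p(n!) = Σ_{k ≥ 1} ⌊n / p^k⌋. For p = 29, n = 1149, the terms are:
  ⌊1149/29^1⌋ = ⌊1149/29⌋ = 39
  ⌊1149/29^2⌋ = ⌊1149/841⌋ = 1
(the next term ⌊1149/29^3⌋ = 0, terminating the sum). Summing: v_29(1149!) = 39 + 1 = 40.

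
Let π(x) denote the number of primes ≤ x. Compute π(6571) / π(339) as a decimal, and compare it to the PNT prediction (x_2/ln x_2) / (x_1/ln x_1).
π(6571)/π(339) = 850/68 ≈ 12.5000;  PNT prediction ≈ 12.8467.

π(339) = 68 and π(6571) = 850, so π(6571)/π(339) ≈ 12.5000. The PNT-predicted ratio is (6571/ln(6571)) / (339/ln(339)) ≈ 12.8467. The two agree to within a few percent, as expected.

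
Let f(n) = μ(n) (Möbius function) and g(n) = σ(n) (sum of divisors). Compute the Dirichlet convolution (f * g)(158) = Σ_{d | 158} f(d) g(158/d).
(μ * σ)(158) = 158

Divisors of 158: [1, 2, 79, 158]. For each d | 158:
  d = 1: μ(1) · σ(158/1) = 1 · 240 = 240
  d = 2: μ(2) · σ(158/2) = -1 · 80 = -80
  d = 79: μ(79) · σ(158/79) = -1 · 3 = -3
  d = 158: μ(158) · σ(158/158) = 1 · 1 = 1
Summing: (μ * σ)(158) = 240 + -80 + -3 + 1 = 158.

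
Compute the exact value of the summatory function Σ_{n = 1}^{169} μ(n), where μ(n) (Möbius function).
Σ_{n ≤ 169} μ(n) = -1

Compute μ(n) for each 1 ≤ n ≤ 169: μ(1) = 1, μ(2) = -1, μ(3) = -1, μ(4) = 0, μ(5) = -1, μ(6) = 1, μ(7) = -1, μ(8) = 0, μ(9) = 0, μ(10) = 1, μ(11) = -1, μ(12) = 0, μ(13) = -1, μ(14) = 1, μ(15) = 1, μ(16) = 0, μ(17) = -1, μ(18) = 0, μ(19) = -1, μ(20) = 0, μ(21) = 1, μ(22) = 1, μ(23) = -1, μ(24) = 0, μ(25) = 0, μ(26) = 1, μ(27) = 0, μ(28) = 0, μ(29) = -1, μ(30) = -1, μ(31) = -1, μ(32) = 0, μ(33) = 1, μ(34) = 1, μ(35) = 1, μ(36) = 0, μ(37) = -1, μ(38) = 1, μ(39) = 1, μ(40) = 0, μ(41) = -1, μ(42) = -1, μ(43) = -1, μ(44) = 0, μ(45) = 0, μ(46) = 1, μ(47) = -1, μ(48) = 0, μ(49) = 0, μ(50) = 0, μ(51) = 1, μ(52) = 0, μ(53) = -1, μ(54) = 0, μ(55) = 1, μ(56) = 0, μ(57) = 1, μ(58) = 1, μ(59) = -1, μ(60) = 0, μ(61) = -1, μ(62) = 1, μ(63) = 0, μ(64) = 0, μ(65) = 1, μ(66) = -1, μ(67) = -1, μ(68) = 0, μ(69) = 1, μ(70) = -1, μ(71) = -1, μ(72) = 0, μ(73) = -1, μ(74) = 1, μ(75) = 0, μ(76) = 0, μ(77) = 1, μ(78) = -1, μ(79) = -1, μ(80) = 0, μ(81) = 0, μ(82) = 1, μ(83) = -1, μ(84) = 0, μ(85) = 1, μ(86) = 1, μ(87) = 1, μ(88) = 0, μ(89) = -1, μ(90) = 0, μ(91) = 1, μ(92) = 0, μ(93) = 1, μ(94) = 1, μ(95) = 1, μ(96) = 0, μ(97) = -1, μ(98) = 0, μ(99) = 0, μ(100) = 0, μ(101) = -1, μ(102) = -1, μ(103) = -1, μ(104) = 0, μ(105) = -1, μ(106) = 1, μ(107) = -1, μ(108) = 0, μ(109) = -1, μ(110) = -1, μ(111) = 1, μ(112) = 0, μ(113) = -1, μ(114) = -1, μ(115) = 1, μ(116) = 0, μ(117) = 0, μ(118) = 1, μ(119) = 1, μ(120) = 0, μ(121) = 0, μ(122) = 1, μ(123) = 1, μ(124) = 0, μ(125) = 0, μ(126) = 0, μ(127) = -1, μ(128) = 0, μ(129) = 1, μ(130) = -1, μ(131) = -1, μ(132) = 0, μ(133) = 1, μ(134) = 1, μ(135) = 0, μ(136) = 0, μ(137) = -1, μ(138) = -1, μ(139) = -1, μ(140) = 0, μ(141) = 1, μ(142) = 1, μ(143) = 1, μ(144) = 0, μ(145) = 1, μ(146) = 1, μ(147) = 0, μ(148) = 0, μ(149) = -1, μ(150) = 0, μ(151) = -1, μ(152) = 0, μ(153) = 0, μ(154) = -1, μ(155) = 1, μ(156) = 0, μ(157) = -1, μ(158) = 1, μ(159) = 1, μ(160) = 0, μ(161) = 1, μ(162) = 0, μ(163) = -1, μ(164) = 0, μ(165) = -1, μ(166) = 1, μ(167) = -1, μ(168) = 0, μ(169) = 0. Summing all 169 values: -1. (Mertens function M(x) = Σ_{n ≤ x} μ(n); on average M(x) should be small (PNT ⟺ M(x) = o(x)).)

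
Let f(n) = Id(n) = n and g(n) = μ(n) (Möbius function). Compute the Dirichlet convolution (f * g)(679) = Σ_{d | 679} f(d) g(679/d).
(Id * μ)(679) = 576

Divisors of 679: [1, 7, 97, 679]. For each d | 679:
  d = 1: Id(1) · μ(679/1) = 1 · 1 = 1
  d = 7: Id(7) · μ(679/7) = 7 · -1 = -7
  d = 97: Id(97) · μ(679/97) = 97 · -1 = -97
  d = 679: Id(679) · μ(679/679) = 679 · 1 = 679
Summing: (Id * μ)(679) = 1 + -7 + -97 + 679 = 576.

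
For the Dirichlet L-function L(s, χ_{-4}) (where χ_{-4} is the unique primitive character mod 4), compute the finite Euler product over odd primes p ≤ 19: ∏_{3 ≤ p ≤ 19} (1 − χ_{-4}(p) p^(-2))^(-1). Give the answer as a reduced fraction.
∏ = 14933966047/16280616960

The odd primes p ≤ 19 are [3, 5, 7, 11, 13, 17, 19]. For each, χ(p) = 1 if p ≡ 1 mod 4, χ(p) = −1 if p ≡ 3 mod 4. Taking (1 − χ(p)/p^2)^(-1) = p^2/(p^2 − χ(p)): (1 − (-1)/3^2)^(-1) · (1 − (1)/5^2)^(-1) · (1 − (-1)/7^2)^(-1) · (1 − (-1)/11^2)^(-1) · (1 − (1)/13^2)^(-1) · (1 − (1)/17^2)^(-1) · (1 − (-1)/19^2)^(-1) = 14933966047/16280616960.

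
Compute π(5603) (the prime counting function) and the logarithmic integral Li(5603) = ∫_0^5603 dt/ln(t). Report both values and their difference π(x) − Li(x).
π(5603) = 738;  Li(5603) ≈ 754.60;  π(x) − Li(x) ≈ -16.60.

Direct count of primes ≤ 5603 gives π(5603) = 738. Numerical evaluation of the logarithmic integral gives Li(5603) ≈ 754.60. The difference π(x) − Li(x) ≈ -16.60 is typically negative for small/moderate x (Li(x) overestimates), though Littlewood's theorem shows this sign changes infinitely often.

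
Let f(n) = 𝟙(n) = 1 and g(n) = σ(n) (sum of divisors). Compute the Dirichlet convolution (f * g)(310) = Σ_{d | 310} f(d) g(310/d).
(𝟙 * σ)(310) = 924

Divisors of 310: [1, 2, 5, 10, 31, 62, 155, 310]. For each d | 310:
  d = 1: 𝟙(1) · σ(310/1) = 1 · 576 = 576
  d = 2: 𝟙(2) · σ(310/2) = 1 · 192 = 192
  d = 5: 𝟙(5) · σ(310/5) = 1 · 96 = 96
  d = 10: 𝟙(10) · σ(310/10) = 1 · 32 = 32
  d = 31: 𝟙(31) · σ(310/31) = 1 · 18 = 18
  d = 62: 𝟙(62) · σ(310/62) = 1 · 6 = 6
  d = 155: 𝟙(155) · σ(310/155) = 1 · 3 = 3
  d = 310: 𝟙(310) · σ(310/310) = 1 · 1 = 1
Summing: (𝟙 * σ)(310) = 576 + 192 + 96 + 32 + 18 + 6 + 3 + 1 = 924.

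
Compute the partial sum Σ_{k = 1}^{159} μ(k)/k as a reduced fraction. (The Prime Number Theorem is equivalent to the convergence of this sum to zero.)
Σ μ(k)/k = 64913714004742152105857055486137916673345137521594294887693/5053595284816784977233681012564534887436795806841425346061410

Values of μ(k) for 1 ≤ k ≤ 159: μ(1) = 1, μ(2) = -1, μ(3) = -1, μ(5) = -1, μ(6) = 1, μ(7) = -1, μ(10) = 1, μ(11) = -1, μ(13) = -1, μ(14) = 1, μ(15) = 1, μ(17) = -1, μ(19) = -1, μ(21) = 1, μ(22) = 1, μ(23) = -1, μ(26) = 1, μ(29) = -1, μ(30) = -1, μ(31) = -1, μ(33) = 1, μ(34) = 1, μ(35) = 1, μ(37) = -1, μ(38) = 1, μ(39) = 1, μ(41) = -1, μ(42) = -1, μ(43) = -1, μ(46) = 1, μ(47) = -1, μ(51) = 1, μ(53) = -1, μ(55) = 1, μ(57) = 1, μ(58) = 1, μ(59) = -1, μ(61) = -1, μ(62) = 1, μ(65) = 1, μ(66) = -1, μ(67) = -1, μ(69) = 1, μ(70) = -1, μ(71) = -1, μ(73) = -1, μ(74) = 1, μ(77) = 1, μ(78) = -1, μ(79) = -1, μ(82) = 1, μ(83) = -1, μ(85) = 1, μ(86) = 1, μ(87) = 1, μ(89) = -1, μ(91) = 1, μ(93) = 1, μ(94) = 1, μ(95) = 1, μ(97) = -1, μ(101) = -1, μ(102) = -1, μ(103) = -1, μ(105) = -1, μ(106) = 1, μ(107) = -1, μ(109) = -1, μ(110) = -1, μ(111) = 1, μ(113) = -1, μ(114) = -1, μ(115) = 1, μ(118) = 1, μ(119) = 1, μ(122) = 1, μ(123) = 1, μ(127) = -1, μ(129) = 1, μ(130) = -1, μ(131) = -1, μ(133) = 1, μ(134) = 1, μ(137) = -1, μ(138) = -1, μ(139) = -1, μ(141) = 1, μ(142) = 1, μ(143) = 1, μ(145) = 1, μ(146) = 1, μ(149) = -1, μ(151) = -1, μ(154) = -1, μ(155) = 1, μ(157) = -1, μ(158) = 1, μ(159) = 1, with μ = 0 on non-squarefree integers. Summing μ(k)/k for k where μ(k) ≠ 0 gives 64913714004742152105857055486137916673345137521594294887693/5053595284816784977233681012564534887436795806841425346061410 ≈ 0.0128. (PNT ⟺ this sum → 0 as n → ∞.)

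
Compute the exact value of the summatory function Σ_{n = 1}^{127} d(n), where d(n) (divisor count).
Σ_{n ≤ 127} d(n) = 637

Compute d(n) for each 1 ≤ n ≤ 127: d(1) = 1, d(2) = 2, d(3) = 2, d(4) = 3, d(5) = 2, d(6) = 4, d(7) = 2, d(8) = 4, d(9) = 3, d(10) = 4, d(11) = 2, d(12) = 6, d(13) = 2, d(14) = 4, d(15) = 4, d(16) = 5, d(17) = 2, d(18) = 6, d(19) = 2, d(20) = 6, d(21) = 4, d(22) = 4, d(23) = 2, d(24) = 8, d(25) = 3, d(26) = 4, d(27) = 4, d(28) = 6, d(29) = 2, d(30) = 8, d(31) = 2, d(32) = 6, d(33) = 4, d(34) = 4, d(35) = 4, d(36) = 9, d(37) = 2, d(38) = 4, d(39) = 4, d(40) = 8, d(41) = 2, d(42) = 8, d(43) = 2, d(44) = 6, d(45) = 6, d(46) = 4, d(47) = 2, d(48) = 10, d(49) = 3, d(50) = 6, d(51) = 4, d(52) = 6, d(53) = 2, d(54) = 8, d(55) = 4, d(56) = 8, d(57) = 4, d(58) = 4, d(59) = 2, d(60) = 12, d(61) = 2, d(62) = 4, d(63) = 6, d(64) = 7, d(65) = 4, d(66) = 8, d(67) = 2, d(68) = 6, d(69) = 4, d(70) = 8, d(71) = 2, d(72) = 12, d(73) = 2, d(74) = 4, d(75) = 6, d(76) = 6, d(77) = 4, d(78) = 8, d(79) = 2, d(80) = 10, d(81) = 5, d(82) = 4, d(83) = 2, d(84) = 12, d(85) = 4, d(86) = 4, d(87) = 4, d(88) = 8, d(89) = 2, d(90) = 12, d(91) = 4, d(92) = 6, d(93) = 4, d(94) = 4, d(95) = 4, d(96) = 12, d(97) = 2, d(98) = 6, d(99) = 6, d(100) = 9, d(101) = 2, d(102) = 8, d(103) = 2, d(104) = 8, d(105) = 8, d(106) = 4, d(107) = 2, d(108) = 12, d(109) = 2, d(110) = 8, d(111) = 4, d(112) = 10, d(113) = 2, d(114) = 8, d(115) = 4, d(116) = 6, d(117) = 6, d(118) = 4, d(119) = 4, d(120) = 16, d(121) = 3, d(122) = 4, d(123) = 4, d(124) = 6, d(125) = 4, d(126) = 12, d(127) = 2. Summing all 127 values: 637. (Dirichlet's divisor formula: Σ_{n ≤ x} d(n) = x ln(x) + (2γ − 1) x + O(√x). For x = 127, the asymptotic estimate is ≈ 634.82.)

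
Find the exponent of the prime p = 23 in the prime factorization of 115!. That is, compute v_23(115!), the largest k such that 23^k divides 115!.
v_23(115!) = 5

Legendre's formula: v_p(n!) = Σ_{k ≥ 1} ⌊n / p^k⌋. For p = 23, n = 115, the terms are:
  ⌊115/23^1⌋ = ⌊115/23⌋ = 5
(the next term ⌊115/23^2⌋ = 0, terminating the sum). Summing: v_23(115!) = 5 = 5.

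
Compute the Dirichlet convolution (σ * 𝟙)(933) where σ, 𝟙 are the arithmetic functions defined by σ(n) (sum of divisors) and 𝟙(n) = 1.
(σ * 𝟙)(933) = 1565

Divisors of 933: [1, 3, 311, 933]. For each d | 933:
  d = 1: σ(1) · 𝟙(933/1) = 1 · 1 = 1
  d = 3: σ(3) · 𝟙(933/3) = 4 · 1 = 4
  d = 311: σ(311) · 𝟙(933/311) = 312 · 1 = 312
  d = 933: σ(933) · 𝟙(933/933) = 1248 · 1 = 1248
Summing: (σ * 𝟙)(933) = 1 + 4 + 312 + 1248 = 1565.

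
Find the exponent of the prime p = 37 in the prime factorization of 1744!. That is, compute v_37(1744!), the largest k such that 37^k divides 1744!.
v_37(1744!) = 48

Legendre's formula: v_p(n!) = Σ_{k ≥ 1} ⌊n / p^k⌋. For p = 37, n = 1744, the terms are:
  ⌊1744/37^1⌋ = ⌊1744/37⌋ = 47
  ⌊1744/37^2⌋ = ⌊1744/1369⌋ = 1
(the next term ⌊1744/37^3⌋ = 0, terminating the sum). Summing: v_37(1744!) = 47 + 1 = 48.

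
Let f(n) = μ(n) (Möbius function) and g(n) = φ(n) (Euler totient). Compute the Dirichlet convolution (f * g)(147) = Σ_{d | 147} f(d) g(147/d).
(μ * φ)(147) = 36

Divisors of 147: [1, 3, 7, 21, 49, 147]. For each d | 147:
  d = 1: μ(1) · φ(147/1) = 1 · 84 = 84
  d = 3: μ(3) · φ(147/3) = -1 · 42 = -42
  d = 7: μ(7) · φ(147/7) = -1 · 12 = -12
  d = 21: μ(21) · φ(147/21) = 1 · 6 = 6
  d = 49: μ(49) · φ(147/49) = 0 · 2 = 0
  d = 147: μ(147) · φ(147/147) = 0 · 1 = 0
Summing: (μ * φ)(147) = 84 + -42 + -12 + 6 + 0 + 0 = 36.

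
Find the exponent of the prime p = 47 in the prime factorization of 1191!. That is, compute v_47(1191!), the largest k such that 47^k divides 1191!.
v_47(1191!) = 25

Legendre's formula: v_p(n!) = Σ_{k ≥ 1} ⌊n / p^k⌋. For p = 47, n = 1191, the terms are:
  ⌊1191/47^1⌋ = ⌊1191/47⌋ = 25
(the next term ⌊1191/47^2⌋ = 0, terminating the sum). Summing: v_47(1191!) = 25 = 25.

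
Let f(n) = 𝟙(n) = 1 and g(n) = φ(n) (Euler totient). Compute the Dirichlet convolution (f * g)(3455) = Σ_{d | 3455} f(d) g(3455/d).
(𝟙 * φ)(3455) = 3455

Divisors of 3455: [1, 5, 691, 3455]. For each d | 3455:
  d = 1: 𝟙(1) · φ(3455/1) = 1 · 2760 = 2760
  d = 5: 𝟙(5) · φ(3455/5) = 1 · 690 = 690
  d = 691: 𝟙(691) · φ(3455/691) = 1 · 4 = 4
  d = 3455: 𝟙(3455) · φ(3455/3455) = 1 · 1 = 1
Summing: (𝟙 * φ)(3455) = 2760 + 690 + 4 + 1 = 3455.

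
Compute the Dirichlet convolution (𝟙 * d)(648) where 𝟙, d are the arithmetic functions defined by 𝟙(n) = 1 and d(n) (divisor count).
(𝟙 * d)(648) = 150

Divisors of 648: [1, 2, 3, 4, 6, 8, 9, 12, 18, 24, 27, 36, 54, 72, 81, 108, 162, 216, 324, 648]. For each d | 648:
  d = 1: 𝟙(1) · d(648/1) = 1 · 20 = 20
  d = 2: 𝟙(2) · d(648/2) = 1 · 15 = 15
  d = 3: 𝟙(3) · d(648/3) = 1 · 16 = 16
  d = 4: 𝟙(4) · d(648/4) = 1 · 10 = 10
  d = 6: 𝟙(6) · d(648/6) = 1 · 12 = 12
  d = 8: 𝟙(8) · d(648/8) = 1 · 5 = 5
  d = 9: 𝟙(9) · d(648/9) = 1 · 12 = 12
  d = 12: 𝟙(12) · d(648/12) = 1 · 8 = 8
  d = 18: 𝟙(18) · d(648/18) = 1 · 9 = 9
  d = 24: 𝟙(24) · d(648/24) = 1 · 4 = 4
  d = 27: 𝟙(27) · d(648/27) = 1 · 8 = 8
  d = 36: 𝟙(36) · d(648/36) = 1 · 6 = 6
  d = 54: 𝟙(54) · d(648/54) = 1 · 6 = 6
  d = 72: 𝟙(72) · d(648/72) = 1 · 3 = 3
  d = 81: 𝟙(81) · d(648/81) = 1 · 4 = 4
  d = 108: 𝟙(108) · d(648/108) = 1 · 4 = 4
  d = 162: 𝟙(162) · d(648/162) = 1 · 3 = 3
  d = 216: 𝟙(216) · d(648/216) = 1 · 2 = 2
  d = 324: 𝟙(324) · d(648/324) = 1 · 2 = 2
  d = 648: 𝟙(648) · d(648/648) = 1 · 1 = 1
Summing: (𝟙 * d)(648) = 20 + 15 + 16 + 10 + 12 + 5 + 12 + 8 + 9 + 4 + 8 + 6 + 6 + 3 + 4 + 4 + 3 + 2 + 2 + 1 = 150.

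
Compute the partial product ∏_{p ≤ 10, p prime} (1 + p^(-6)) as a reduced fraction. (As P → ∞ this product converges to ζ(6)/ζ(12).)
∏ = 17446405561/17153224200

The primes p ≤ 10 are [2, 3, 5, 7]. For each, (1 + 1/p^6) = (p^6 + 1)/p^6. Multiplying these fractions over p ∈ [2, 3, 5, 7] gives 17446405561/17153224200. (In the limit P → ∞ this tends to ζ(6)/ζ(12).)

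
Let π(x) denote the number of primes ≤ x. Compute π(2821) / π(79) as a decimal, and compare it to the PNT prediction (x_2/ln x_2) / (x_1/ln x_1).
π(2821)/π(79) = 410/22 ≈ 18.6364;  PNT prediction ≈ 19.6389.

π(79) = 22 and π(2821) = 410, so π(2821)/π(79) ≈ 18.6364. The PNT-predicted ratio is (2821/ln(2821)) / (79/ln(79)) ≈ 19.6389. The two agree to within a few percent, as expected.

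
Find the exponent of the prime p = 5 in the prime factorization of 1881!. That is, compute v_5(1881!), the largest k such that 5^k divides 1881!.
v_5(1881!) = 469

Legendre's formula: v_p(n!) = Σ_{k ≥ 1} ⌊n / p^k⌋. For p = 5, n = 1881, the terms are:
  ⌊1881/5^1⌋ = ⌊1881/5⌋ = 376
  ⌊1881/5^2⌋ = ⌊1881/25⌋ = 75
  ⌊1881/5^3⌋ = ⌊1881/125⌋ = 15
  ⌊1881/5^4⌋ = ⌊1881/625⌋ = 3
(the next term ⌊1881/5^5⌋ = 0, terminating the sum). Summing: v_5(1881!) = 376 + 75 + 15 + 3 = 469.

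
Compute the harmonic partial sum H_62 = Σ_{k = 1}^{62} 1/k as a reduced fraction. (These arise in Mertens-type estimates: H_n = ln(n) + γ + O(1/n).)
H_62 = 928551009361054917576341971/197044480683803711251893600

Direct summation: H_62 = 1 + 1/2 + ... + 1/62. The least common denominator is lcm(1, ..., 62) = 591133442051411133755680800; over this denominator the numerator is 591133442051411133755680800 + 295566721025705566877840400 + 197044480683803711251893600 + 147783360512852783438920200 + 118226688410282226751136160 + 98522240341901855625946800 + 84447634578773019107954400 + 73891680256426391719460100 + 65681493561267903750631200 + 59113344205141113375568080 + 53739403822855557614152800 + 49261120170950927812973400 + 45471803234723933365821600 + 42223817289386509553977200 + 39408896136760742250378720 + 36945840128213195859730050 + 34772555414788890220922400 + 32840746780633951875315600 + 31112286423758480723983200 + 29556672102570556687784040 + 28149211526257673035984800 + 26869701911427778807076400 + 25701454002235266685029600 + 24630560085475463906486700 + 23645337682056445350227232 + 22735901617361966682910800 + 21893831187089301250210400 + 21111908644693254776988600 + 20383911794876245991575200 + 19704448068380371125189360 + 19068820711335843024376800 + 18472920064106597929865025 + 17913134607618519204717600 + 17386277707394445110461200 + 16889526915754603821590880 + 16420373390316975937657800 + 15976579514903003615018400 + 15556143211879240361991600 + 15157267744907977788607200 + 14778336051285278343892020 + 14417888830522222774528800 + 14074605763128836517992400 + 13747289350032817064085600 + 13434850955713889403538200 + 13136298712253580750126240 + 12850727001117633342514800 + 12577307277689598590546400 + 12315280042737731953243350 + 12063947796967574158279200 + 11822668841028222675113616 + 11590851804929630073640800 + 11367950808680983341455400 + 11153461170781342146333600 + 10946915593544650625105200 + 10747880764571111522830560 + 10555954322346627388494300 + 10370762141252826907994400 + 10191955897438122995787600 + 10019210882227307351791200 + 9852224034190185562594680 + 9690712164777231700912800 + 9534410355667921512188400 = 2785653028083164752729025913, so H_62 = 2785653028083164752729025913/591133442051411133755680800; reducing by gcd(2785653028083164752729025913, 591133442051411133755680800) = 3 gives 928551009361054917576341971/197044480683803711251893600 ≈ 4.71239. (The PNT-adjacent estimate ln(62) + γ ≈ 4.70435 matches within O(1/n).)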